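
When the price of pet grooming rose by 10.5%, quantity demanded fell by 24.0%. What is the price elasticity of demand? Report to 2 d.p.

ε = %ΔQ / %ΔP = (-24.0)/(10.5) = -2.286.

-2.29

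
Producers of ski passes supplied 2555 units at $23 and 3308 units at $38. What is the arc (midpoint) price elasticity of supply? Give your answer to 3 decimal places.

ΔQ = 3308 − 2555 = 753; ΔP = 38 − 23 = 15.
Midpoints: P̄ = 30.50, Q̄ = 2931.5.
ε_s = (ΔQ/ΔP)(P̄/Q̄) = (753/15)(30.50/2931.5).

0.522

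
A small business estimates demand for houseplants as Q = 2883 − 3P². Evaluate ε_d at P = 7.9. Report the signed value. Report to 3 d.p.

At P = 7.9, Q = 2695.770.
dQ/dP = −6P = -47.400.
ε = (dQ/dP)(P/Q) = (-47.400)(7.9/2695.770).

-0.139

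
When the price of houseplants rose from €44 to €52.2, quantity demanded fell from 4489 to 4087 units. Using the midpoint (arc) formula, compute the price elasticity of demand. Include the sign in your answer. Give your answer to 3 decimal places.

ΔQ = 4087 − 4489 = -402; ΔP = 52.2 − 44 = 8.2.
Midpoints: P̄ = 48.10, Q̄ = 4288.0.
ε = (ΔQ/ΔP)(P̄/Q̄) = (-402/8.2)(48.10/4288.0).

-0.550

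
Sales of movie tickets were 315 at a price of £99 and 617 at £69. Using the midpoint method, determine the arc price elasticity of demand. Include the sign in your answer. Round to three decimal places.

-1.815

ΔQ = 617 − 315 = 302; ΔP = 69 − 99 = -30.
Midpoints: P̄ = 84.00, Q̄ = 466.0.
ε = (ΔQ/ΔP)(P̄/Q̄) = (302/-30)(84.00/466.0).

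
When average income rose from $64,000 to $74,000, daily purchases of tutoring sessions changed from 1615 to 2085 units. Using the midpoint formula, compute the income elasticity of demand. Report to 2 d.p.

1.75

ΔQ = 470, ΔI = 10000. Midpoints: Ī = 69,000, Q̄ = 1850.0.
ε_I = (ΔQ/ΔI)(Ī/Q̄) = (470/10000)(69000/1850.0).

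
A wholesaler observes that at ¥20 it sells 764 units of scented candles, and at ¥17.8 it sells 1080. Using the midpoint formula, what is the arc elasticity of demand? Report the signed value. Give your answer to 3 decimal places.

-2.944

ΔQ = 1080 − 764 = 316; ΔP = 17.8 − 20 = -2.2.
Midpoints: P̄ = 18.90, Q̄ = 922.0.
ε = (ΔQ/ΔP)(P̄/Q̄) = (316/-2.2)(18.90/922.0).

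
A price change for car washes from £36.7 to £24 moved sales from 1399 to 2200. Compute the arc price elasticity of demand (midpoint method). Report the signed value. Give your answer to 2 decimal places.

-1.06

ΔQ = 2200 − 1399 = 801; ΔP = 24 − 36.7 = -12.7.
Midpoints: P̄ = 30.35, Q̄ = 1799.5.
ε = (ΔQ/ΔP)(P̄/Q̄) = (801/-12.7)(30.35/1799.5).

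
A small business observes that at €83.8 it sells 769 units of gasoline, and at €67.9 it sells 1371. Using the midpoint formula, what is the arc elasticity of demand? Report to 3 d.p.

ΔQ = 1371 − 769 = 602; ΔP = 67.9 − 83.8 = -15.9.
Midpoints: P̄ = 75.85, Q̄ = 1070.0.
ε = (ΔQ/ΔP)(P̄/Q̄) = (602/-15.9)(75.85/1070.0).

-2.684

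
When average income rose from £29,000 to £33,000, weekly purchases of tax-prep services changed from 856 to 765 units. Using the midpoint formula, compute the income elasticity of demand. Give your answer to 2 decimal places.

-0.87

ΔQ = -91, ΔI = 4000. Midpoints: Ī = 31,000, Q̄ = 810.5.
ε_I = (ΔQ/ΔI)(Ī/Q̄) = (-91/4000)(31000/810.5).
ε_I < 0, so the good is inferior.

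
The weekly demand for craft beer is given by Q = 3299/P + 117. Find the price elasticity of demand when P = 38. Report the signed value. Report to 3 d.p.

-0.426

At P = 38, Q = 203.816.
dQ/dP = −3299/P² = -2.285.
ε = (dQ/dP)(P/Q) = (-2.285)(38/203.816).
|ε| < 1, so demand is inelastic at this price.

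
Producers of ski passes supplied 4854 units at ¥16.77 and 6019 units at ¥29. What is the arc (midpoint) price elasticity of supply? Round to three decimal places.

0.401

ΔQ = 6019 − 4854 = 1165; ΔP = 29 − 16.77 = 12.23.
Midpoints: P̄ = 22.88, Q̄ = 5436.5.
ε_s = (ΔQ/ΔP)(P̄/Q̄) = (1165/12.23)(22.88/5436.5).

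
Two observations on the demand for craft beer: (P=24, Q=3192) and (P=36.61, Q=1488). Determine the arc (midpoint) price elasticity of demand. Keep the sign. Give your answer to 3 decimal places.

ΔQ = 1488 − 3192 = -1704; ΔP = 36.61 − 24 = 12.61.
Midpoints: P̄ = 30.30, Q̄ = 2340.0.
ε = (ΔQ/ΔP)(P̄/Q̄) = (-1704/12.61)(30.30/2340.0).

-1.750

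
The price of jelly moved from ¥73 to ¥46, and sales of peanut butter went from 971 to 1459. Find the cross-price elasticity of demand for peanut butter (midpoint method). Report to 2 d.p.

ΔQ_x = 1459 − 971 = 488; ΔP_y = 46 − 73 = -27.
Midpoints: P̄_y = 59.50, Q̄_x = 1215.0.
ε_xy = (ΔQ_x/ΔP_y)(P̄_y/Q̄_x) = (488/-27)(59.50/1215.0).
ε_xy < 0, so the goods are complements.

-0.89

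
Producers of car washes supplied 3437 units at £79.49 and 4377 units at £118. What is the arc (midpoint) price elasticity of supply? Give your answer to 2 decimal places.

0.62

ΔQ = 4377 − 3437 = 940; ΔP = 118 − 79.49 = 38.51.
Midpoints: P̄ = 98.75, Q̄ = 3907.0.
ε_s = (ΔQ/ΔP)(P̄/Q̄) = (940/38.51)(98.75/3907.0).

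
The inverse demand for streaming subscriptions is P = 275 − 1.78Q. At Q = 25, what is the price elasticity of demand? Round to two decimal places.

At Q = 25, P = 275 − 1.78(25) = 230.50.
dP/dQ = −1.78, so dQ/dP = 1/(−1.78) = -0.562.
ε = (dQ/dP)(P/Q) = (-0.562)(230.50/25).

-5.18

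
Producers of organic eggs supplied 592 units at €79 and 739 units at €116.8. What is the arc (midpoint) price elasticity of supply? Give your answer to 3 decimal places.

0.572

ΔQ = 739 − 592 = 147; ΔP = 116.8 − 79 = 37.8.
Midpoints: P̄ = 97.90, Q̄ = 665.5.
ε_s = (ΔQ/ΔP)(P̄/Q̄) = (147/37.8)(97.90/665.5).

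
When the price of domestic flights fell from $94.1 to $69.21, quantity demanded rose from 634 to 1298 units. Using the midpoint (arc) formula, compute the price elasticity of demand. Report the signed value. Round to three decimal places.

-2.255

ΔQ = 1298 − 634 = 664; ΔP = 69.21 − 94.1 = -24.89.
Midpoints: P̄ = 81.66, Q̄ = 966.0.
ε = (ΔQ/ΔP)(P̄/Q̄) = (664/-24.89)(81.66/966.0).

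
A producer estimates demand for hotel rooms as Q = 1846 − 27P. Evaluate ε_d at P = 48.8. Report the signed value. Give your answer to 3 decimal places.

-2.494

At P = 48.8, Q = 528.400.
dQ/dP = −27.
ε = (dQ/dP)(P/Q) = (-27)(48.8/528.400).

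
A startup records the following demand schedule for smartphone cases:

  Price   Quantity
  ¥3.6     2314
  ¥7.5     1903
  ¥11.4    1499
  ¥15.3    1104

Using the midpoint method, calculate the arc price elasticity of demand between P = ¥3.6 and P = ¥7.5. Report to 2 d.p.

At P = 3.6, Q = 2314; at P = 7.5, Q = 1903.
ΔQ = -411, ΔP = 3.9. Midpoints: P̄ = 5.55, Q̄ = 2108.5.
ε = (ΔQ/ΔP)(P̄/Q̄) = (-411/3.9)(5.55/2108.5).

-0.28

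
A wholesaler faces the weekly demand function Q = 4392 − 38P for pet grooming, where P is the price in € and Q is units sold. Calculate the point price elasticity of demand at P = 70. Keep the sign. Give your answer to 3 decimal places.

-1.536

At P = 70, Q = 1732.
dQ/dP = −38.
ε = (dQ/dP)(P/Q) = (-38)(70/1732).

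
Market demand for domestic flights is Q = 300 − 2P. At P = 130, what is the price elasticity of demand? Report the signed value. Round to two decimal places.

At P = 130, Q = 40.
dQ/dP = −2.
ε = (dQ/dP)(P/Q) = (-2)(130/40).
|ε| > 1, so demand is elastic at this price.

-6.50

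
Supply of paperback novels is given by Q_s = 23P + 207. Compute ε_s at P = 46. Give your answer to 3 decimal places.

0.836

At P = 46, Q_s = 1265.
dQ_s/dP = 23.
ε_s = (dQ_s/dP)(P/Q_s) = (23)(46/1265).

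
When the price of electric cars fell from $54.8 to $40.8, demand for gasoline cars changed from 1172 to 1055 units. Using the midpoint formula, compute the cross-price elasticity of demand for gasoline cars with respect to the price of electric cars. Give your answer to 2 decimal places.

ΔQ_x = 1055 − 1172 = -117; ΔP_y = 40.8 − 54.8 = -14.
Midpoints: P̄_y = 47.80, Q̄_x = 1113.5.
ε_xy = (ΔQ_x/ΔP_y)(P̄_y/Q̄_x) = (-117/-14)(47.80/1113.5).
ε_xy > 0, so the goods are substitutes.

0.36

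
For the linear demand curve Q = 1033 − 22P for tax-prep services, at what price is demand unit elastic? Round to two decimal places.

For linear demand Q = a − bP, ε = −bP/(a − bP). |ε| = 1 when bP = a − bP, i.e. P = a/(2b).
P = 1033/(2·22) = 1033/44 = 23.4773.

23.48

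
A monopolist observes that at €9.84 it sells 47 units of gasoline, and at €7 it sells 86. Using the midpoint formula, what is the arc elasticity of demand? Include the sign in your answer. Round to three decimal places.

ΔQ = 86 − 47 = 39; ΔP = 7 − 9.84 = -2.84.
Midpoints: P̄ = 8.42, Q̄ = 66.5.
ε = (ΔQ/ΔP)(P̄/Q̄) = (39/-2.84)(8.42/66.5).

-1.739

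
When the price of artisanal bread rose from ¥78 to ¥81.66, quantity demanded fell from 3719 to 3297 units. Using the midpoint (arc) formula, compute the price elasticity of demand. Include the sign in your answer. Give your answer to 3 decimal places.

-2.624

ΔQ = 3297 − 3719 = -422; ΔP = 81.66 − 78 = 3.66.
Midpoints: P̄ = 79.83, Q̄ = 3508.0.
ε = (ΔQ/ΔP)(P̄/Q̄) = (-422/3.66)(79.83/3508.0).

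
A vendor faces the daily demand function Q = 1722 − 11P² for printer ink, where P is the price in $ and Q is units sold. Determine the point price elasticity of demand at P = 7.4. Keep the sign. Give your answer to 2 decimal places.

-1.08

At P = 7.4, Q = 1119.640.
dQ/dP = −22P = -162.800.
ε = (dQ/dP)(P/Q) = (-162.800)(7.4/1119.640).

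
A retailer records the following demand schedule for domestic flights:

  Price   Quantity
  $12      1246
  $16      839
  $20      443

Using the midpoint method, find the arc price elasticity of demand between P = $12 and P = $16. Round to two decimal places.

At P = 12, Q = 1246; at P = 16, Q = 839.
ΔQ = -407, ΔP = 4. Midpoints: P̄ = 14.00, Q̄ = 1042.5.
ε = (ΔQ/ΔP)(P̄/Q̄) = (-407/4)(14.00/1042.5).

-1.37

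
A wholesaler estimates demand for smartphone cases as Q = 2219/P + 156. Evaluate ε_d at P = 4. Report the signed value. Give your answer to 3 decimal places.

At P = 4, Q = 710.750.
dQ/dP = −2219/P² = -138.688.
ε = (dQ/dP)(P/Q) = (-138.688)(4/710.750).

-0.781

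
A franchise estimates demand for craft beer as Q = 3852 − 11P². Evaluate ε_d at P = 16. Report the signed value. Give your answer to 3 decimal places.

-5.436

At P = 16, Q = 1036.
dQ/dP = −22P = -352.
ε = (dQ/dP)(P/Q) = (-352)(16/1036).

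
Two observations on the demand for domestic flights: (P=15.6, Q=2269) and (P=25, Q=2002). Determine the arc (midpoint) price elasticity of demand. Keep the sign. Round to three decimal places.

-0.270

ΔQ = 2002 − 2269 = -267; ΔP = 25 − 15.6 = 9.4.
Midpoints: P̄ = 20.30, Q̄ = 2135.5.
ε = (ΔQ/ΔP)(P̄/Q̄) = (-267/9.4)(20.30/2135.5).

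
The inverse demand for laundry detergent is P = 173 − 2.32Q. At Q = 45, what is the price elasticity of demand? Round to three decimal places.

At Q = 45, P = 173 − 2.32(45) = 68.60.
dP/dQ = −2.32, so dQ/dP = 1/(−2.32) = -0.431.
ε = (dQ/dP)(P/Q) = (-0.431)(68.60/45).

-0.657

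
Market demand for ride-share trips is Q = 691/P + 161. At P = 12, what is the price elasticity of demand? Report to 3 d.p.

-0.263

At P = 12, Q = 218.583.
dQ/dP = −691/P² = -4.799.
ε = (dQ/dP)(P/Q) = (-4.799)(12/218.583).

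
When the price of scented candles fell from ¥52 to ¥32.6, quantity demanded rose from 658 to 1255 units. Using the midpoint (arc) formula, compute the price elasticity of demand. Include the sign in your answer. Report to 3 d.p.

-1.361

ΔQ = 1255 − 658 = 597; ΔP = 32.6 − 52 = -19.4.
Midpoints: P̄ = 42.30, Q̄ = 956.5.
ε = (ΔQ/ΔP)(P̄/Q̄) = (597/-19.4)(42.30/956.5).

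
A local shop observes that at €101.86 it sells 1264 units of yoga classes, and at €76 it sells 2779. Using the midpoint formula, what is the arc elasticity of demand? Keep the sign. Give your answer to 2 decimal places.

-2.58

ΔQ = 2779 − 1264 = 1515; ΔP = 76 − 101.86 = -25.86.
Midpoints: P̄ = 88.93, Q̄ = 2021.5.
ε = (ΔQ/ΔP)(P̄/Q̄) = (1515/-25.86)(88.93/2021.5).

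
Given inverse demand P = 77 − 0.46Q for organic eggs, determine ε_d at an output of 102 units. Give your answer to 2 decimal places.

-0.64

At Q = 102, P = 77 − 0.46(102) = 30.08.
dP/dQ = −0.46, so dQ/dP = 1/(−0.46) = -2.174.
ε = (dQ/dP)(P/Q) = (-2.174)(30.08/102).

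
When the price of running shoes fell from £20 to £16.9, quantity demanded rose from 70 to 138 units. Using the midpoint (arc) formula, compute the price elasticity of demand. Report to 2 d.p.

ΔQ = 138 − 70 = 68; ΔP = 16.9 − 20 = -3.1.
Midpoints: P̄ = 18.45, Q̄ = 104.0.
ε = (ΔQ/ΔP)(P̄/Q̄) = (68/-3.1)(18.45/104.0).

-3.89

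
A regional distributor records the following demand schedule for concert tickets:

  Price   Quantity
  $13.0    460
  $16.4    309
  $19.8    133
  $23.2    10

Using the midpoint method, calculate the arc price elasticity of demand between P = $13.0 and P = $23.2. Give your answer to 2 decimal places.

-3.40

At P = 13.0, Q = 460; at P = 23.2, Q = 10.
ΔQ = -450, ΔP = 10.2. Midpoints: P̄ = 18.10, Q̄ = 235.0.
ε = (ΔQ/ΔP)(P̄/Q̄) = (-450/10.2)(18.10/235.0).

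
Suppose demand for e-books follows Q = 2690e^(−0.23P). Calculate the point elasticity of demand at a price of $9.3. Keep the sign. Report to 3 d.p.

At P = 9.3, Q = 316.808.
dQ/dP = −0.23·2690e^(−0.23P) = −0.23Q = -72.866.
ε = (dQ/dP)(P/Q) = (-72.866)(9.3/316.808).

-2.139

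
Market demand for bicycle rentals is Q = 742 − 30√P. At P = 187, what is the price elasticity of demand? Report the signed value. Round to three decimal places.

At P = 187, Q = 331.756.
dQ/dP = −30/(2√P) = -1.097.
ε = (dQ/dP)(P/Q) = (-1.097)(187/331.756).

-0.618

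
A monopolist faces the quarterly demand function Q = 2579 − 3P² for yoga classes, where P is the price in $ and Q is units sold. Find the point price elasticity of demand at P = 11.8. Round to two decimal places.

-0.39

At P = 11.8, Q = 2161.280.
dQ/dP = −6P = -70.800.
ε = (dQ/dP)(P/Q) = (-70.800)(11.8/2161.280).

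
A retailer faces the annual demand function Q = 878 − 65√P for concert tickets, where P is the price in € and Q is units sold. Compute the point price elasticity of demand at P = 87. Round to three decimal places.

At P = 87, Q = 271.720.
dQ/dP = −65/(2√P) = -3.484.
ε = (dQ/dP)(P/Q) = (-3.484)(87/271.720).

-1.116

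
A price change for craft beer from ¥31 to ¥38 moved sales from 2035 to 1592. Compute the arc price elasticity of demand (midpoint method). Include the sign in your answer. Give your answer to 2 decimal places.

-1.20

ΔQ = 1592 − 2035 = -443; ΔP = 38 − 31 = 7.
Midpoints: P̄ = 34.50, Q̄ = 1813.5.
ε = (ΔQ/ΔP)(P̄/Q̄) = (-443/7)(34.50/1813.5).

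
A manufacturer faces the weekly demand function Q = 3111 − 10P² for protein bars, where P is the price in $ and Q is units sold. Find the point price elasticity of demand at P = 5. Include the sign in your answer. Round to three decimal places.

At P = 5, Q = 2861.
dQ/dP = −20P = -100.
ε = (dQ/dP)(P/Q) = (-100)(5/2861).

-0.175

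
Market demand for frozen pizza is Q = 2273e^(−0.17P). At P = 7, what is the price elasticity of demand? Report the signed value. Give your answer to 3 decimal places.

At P = 7, Q = 691.495.
dQ/dP = −0.17·2273e^(−0.17P) = −0.17Q = -117.554.
ε = (dQ/dP)(P/Q) = (-117.554)(7/691.495).
|ε| > 1, so demand is elastic at this price.

-1.190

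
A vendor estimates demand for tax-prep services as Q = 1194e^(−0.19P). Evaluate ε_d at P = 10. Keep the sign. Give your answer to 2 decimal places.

At P = 10, Q = 178.585.
dQ/dP = −0.19·1194e^(−0.19P) = −0.19Q = -33.931.
ε = (dQ/dP)(P/Q) = (-33.931)(10/178.585).

-1.90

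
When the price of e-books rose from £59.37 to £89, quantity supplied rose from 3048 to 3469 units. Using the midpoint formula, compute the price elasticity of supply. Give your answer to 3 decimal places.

ΔQ = 3469 − 3048 = 421; ΔP = 89 − 59.37 = 29.63.
Midpoints: P̄ = 74.19, Q̄ = 3258.5.
ε_s = (ΔQ/ΔP)(P̄/Q̄) = (421/29.63)(74.19/3258.5).

0.323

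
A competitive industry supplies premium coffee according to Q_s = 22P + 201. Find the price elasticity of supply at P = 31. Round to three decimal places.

At P = 31, Q_s = 883.
dQ_s/dP = 22.
ε_s = (dQ_s/dP)(P/Q_s) = (22)(31/883).

0.772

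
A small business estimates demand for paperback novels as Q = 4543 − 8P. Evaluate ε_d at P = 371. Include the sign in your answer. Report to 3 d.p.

-1.884

At P = 371, Q = 1575.
dQ/dP = −8.
ε = (dQ/dP)(P/Q) = (-8)(371/1575).
|ε| > 1, so demand is elastic at this price.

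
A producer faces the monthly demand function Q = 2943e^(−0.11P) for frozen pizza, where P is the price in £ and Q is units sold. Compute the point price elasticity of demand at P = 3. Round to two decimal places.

At P = 3, Q = 2115.793.
dQ/dP = −0.11·2943e^(−0.11P) = −0.11Q = -232.737.
ε = (dQ/dP)(P/Q) = (-232.737)(3/2115.793).
|ε| < 1, so demand is inelastic at this price.

-0.33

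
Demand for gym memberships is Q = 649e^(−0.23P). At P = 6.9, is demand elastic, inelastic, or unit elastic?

elastic

Q = 132.745, dQ/dP = -30.531.
ε = (dQ/dP)(P/Q) ≈ -1.587.
|ε| = 1.59 > 1.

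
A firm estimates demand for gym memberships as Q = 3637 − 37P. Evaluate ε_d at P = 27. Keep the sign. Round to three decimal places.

-0.379

At P = 27, Q = 2638.
dQ/dP = −37.
ε = (dQ/dP)(P/Q) = (-37)(27/2638).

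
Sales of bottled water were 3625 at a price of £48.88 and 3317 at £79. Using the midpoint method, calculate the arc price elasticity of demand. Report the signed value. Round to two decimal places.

-0.19

ΔQ = 3317 − 3625 = -308; ΔP = 79 − 48.88 = 30.12.
Midpoints: P̄ = 63.94, Q̄ = 3471.0.
ε = (ΔQ/ΔP)(P̄/Q̄) = (-308/30.12)(63.94/3471.0).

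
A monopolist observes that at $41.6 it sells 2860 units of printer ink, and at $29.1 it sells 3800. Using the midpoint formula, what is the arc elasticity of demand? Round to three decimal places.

ΔQ = 3800 − 2860 = 940; ΔP = 29.1 − 41.6 = -12.5.
Midpoints: P̄ = 35.35, Q̄ = 3330.0.
ε = (ΔQ/ΔP)(P̄/Q̄) = (940/-12.5)(35.35/3330.0).

-0.798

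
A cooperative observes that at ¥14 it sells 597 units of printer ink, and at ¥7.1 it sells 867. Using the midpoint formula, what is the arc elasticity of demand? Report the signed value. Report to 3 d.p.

ΔQ = 867 − 597 = 270; ΔP = 7.1 − 14 = -6.9.
Midpoints: P̄ = 10.55, Q̄ = 732.0.
ε = (ΔQ/ΔP)(P̄/Q̄) = (270/-6.9)(10.55/732.0).

-0.564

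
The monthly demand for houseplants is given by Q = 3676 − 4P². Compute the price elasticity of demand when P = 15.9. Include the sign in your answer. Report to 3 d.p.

-0.759

At P = 15.9, Q = 2664.760.
dQ/dP = −8P = -127.200.
ε = (dQ/dP)(P/Q) = (-127.200)(15.9/2664.760).
|ε| < 1, so demand is inelastic at this price.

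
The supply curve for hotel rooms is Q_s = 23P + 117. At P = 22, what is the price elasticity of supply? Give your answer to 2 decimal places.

At P = 22, Q_s = 623.
dQ_s/dP = 23.
ε_s = (dQ_s/dP)(P/Q_s) = (23)(22/623).

0.81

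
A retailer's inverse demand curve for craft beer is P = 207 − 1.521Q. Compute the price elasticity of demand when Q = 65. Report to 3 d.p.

At Q = 65, P = 207 − 1.521(65) = 108.14.
dP/dQ = −1.521, so dQ/dP = 1/(−1.521) = -0.657.
ε = (dQ/dP)(P/Q) = (-0.657)(108.14/65).

-1.094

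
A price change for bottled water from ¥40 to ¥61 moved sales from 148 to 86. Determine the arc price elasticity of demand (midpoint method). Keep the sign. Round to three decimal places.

-1.274

ΔQ = 86 − 148 = -62; ΔP = 61 − 40 = 21.
Midpoints: P̄ = 50.50, Q̄ = 117.0.
ε = (ΔQ/ΔP)(P̄/Q̄) = (-62/21)(50.50/117.0).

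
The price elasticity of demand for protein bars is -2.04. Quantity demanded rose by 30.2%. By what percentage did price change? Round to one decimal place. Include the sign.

-14.8%

%ΔP ≈ %ΔQ / ε = (30.2%)/(-2.04) = -14.80%.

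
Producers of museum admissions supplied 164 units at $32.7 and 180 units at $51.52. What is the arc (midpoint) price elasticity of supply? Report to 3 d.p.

ΔQ = 180 − 164 = 16; ΔP = 51.52 − 32.7 = 18.82.
Midpoints: P̄ = 42.11, Q̄ = 172.0.
ε_s = (ΔQ/ΔP)(P̄/Q̄) = (16/18.82)(42.11/172.0).

0.208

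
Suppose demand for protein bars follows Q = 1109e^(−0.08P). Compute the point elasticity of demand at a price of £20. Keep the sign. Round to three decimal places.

At P = 20, Q = 223.903.
dQ/dP = −0.08·1109e^(−0.08P) = −0.08Q = -17.912.
ε = (dQ/dP)(P/Q) = (-17.912)(20/223.903).

-1.600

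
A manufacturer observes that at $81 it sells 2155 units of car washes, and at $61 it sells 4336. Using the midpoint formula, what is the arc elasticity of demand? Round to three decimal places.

ΔQ = 4336 − 2155 = 2181; ΔP = 61 − 81 = -20.
Midpoints: P̄ = 71.00, Q̄ = 3245.5.
ε = (ΔQ/ΔP)(P̄/Q̄) = (2181/-20)(71.00/3245.5).

-2.386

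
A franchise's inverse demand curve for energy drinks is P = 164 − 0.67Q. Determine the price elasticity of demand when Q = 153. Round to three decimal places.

At Q = 153, P = 164 − 0.67(153) = 61.49.
dP/dQ = −0.67, so dQ/dP = 1/(−0.67) = -1.493.
ε = (dQ/dP)(P/Q) = (-1.493)(61.49/153).

-0.600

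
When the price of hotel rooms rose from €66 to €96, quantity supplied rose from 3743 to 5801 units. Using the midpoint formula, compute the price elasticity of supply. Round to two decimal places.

1.16

ΔQ = 5801 − 3743 = 2058; ΔP = 96 − 66 = 30.
Midpoints: P̄ = 81.00, Q̄ = 4772.0.
ε_s = (ΔQ/ΔP)(P̄/Q̄) = (2058/30)(81.00/4772.0).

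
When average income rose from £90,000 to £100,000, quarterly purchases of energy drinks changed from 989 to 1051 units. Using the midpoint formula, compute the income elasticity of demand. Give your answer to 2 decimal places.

ΔQ = 62, ΔI = 10000. Midpoints: Ī = 95,000, Q̄ = 1020.0.
ε_I = (ΔQ/ΔI)(Ī/Q̄) = (62/10000)(95000/1020.0).

0.58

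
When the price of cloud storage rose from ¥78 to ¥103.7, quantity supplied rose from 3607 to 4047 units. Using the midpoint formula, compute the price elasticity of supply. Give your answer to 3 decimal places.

ΔQ = 4047 − 3607 = 440; ΔP = 103.7 − 78 = 25.7.
Midpoints: P̄ = 90.85, Q̄ = 3827.0.
ε_s = (ΔQ/ΔP)(P̄/Q̄) = (440/25.7)(90.85/3827.0).

0.406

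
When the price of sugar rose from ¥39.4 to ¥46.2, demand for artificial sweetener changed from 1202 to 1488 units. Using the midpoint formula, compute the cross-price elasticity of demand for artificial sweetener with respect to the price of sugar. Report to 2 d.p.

ΔQ_x = 1488 − 1202 = 286; ΔP_y = 46.2 − 39.4 = 6.8.
Midpoints: P̄_y = 42.80, Q̄_x = 1345.0.
ε_xy = (ΔQ_x/ΔP_y)(P̄_y/Q̄_x) = (286/6.8)(42.80/1345.0).

1.34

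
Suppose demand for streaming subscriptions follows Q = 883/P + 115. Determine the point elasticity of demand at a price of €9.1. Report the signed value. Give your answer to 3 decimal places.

At P = 9.1, Q = 212.033.
dQ/dP = −883/P² = -10.663.
ε = (dQ/dP)(P/Q) = (-10.663)(9.1/212.033).

-0.458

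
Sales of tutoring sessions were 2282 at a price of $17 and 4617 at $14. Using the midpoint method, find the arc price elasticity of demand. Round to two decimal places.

ΔQ = 4617 − 2282 = 2335; ΔP = 14 − 17 = -3.
Midpoints: P̄ = 15.50, Q̄ = 3449.5.
ε = (ΔQ/ΔP)(P̄/Q̄) = (2335/-3)(15.50/3449.5).

-3.50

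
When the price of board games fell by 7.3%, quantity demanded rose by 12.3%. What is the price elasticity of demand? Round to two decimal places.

ε = %ΔQ / %ΔP = (12.3)/(-7.3) = -1.685.

-1.68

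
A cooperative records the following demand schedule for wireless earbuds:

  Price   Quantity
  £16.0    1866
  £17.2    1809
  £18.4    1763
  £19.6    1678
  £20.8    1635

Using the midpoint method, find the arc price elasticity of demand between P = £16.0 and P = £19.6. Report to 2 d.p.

-0.52

At P = 16.0, Q = 1866; at P = 19.6, Q = 1678.
ΔQ = -188, ΔP = 3.6. Midpoints: P̄ = 17.80, Q̄ = 1772.0.
ε = (ΔQ/ΔP)(P̄/Q̄) = (-188/3.6)(17.80/1772.0).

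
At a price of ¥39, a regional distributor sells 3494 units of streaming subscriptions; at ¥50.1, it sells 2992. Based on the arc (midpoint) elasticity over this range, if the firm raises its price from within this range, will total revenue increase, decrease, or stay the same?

increase

Arc ε = (-502/11.1)(44.55/3243.0) ≈ -0.621.
|ε| = 0.62 < 1, so demand is inelastic. A price rise therefore raises total revenue.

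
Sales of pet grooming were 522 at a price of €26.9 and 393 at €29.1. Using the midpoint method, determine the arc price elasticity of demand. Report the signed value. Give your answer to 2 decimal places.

ΔQ = 393 − 522 = -129; ΔP = 29.1 − 26.9 = 2.2.
Midpoints: P̄ = 28.00, Q̄ = 457.5.
ε = (ΔQ/ΔP)(P̄/Q̄) = (-129/2.2)(28.00/457.5).

-3.59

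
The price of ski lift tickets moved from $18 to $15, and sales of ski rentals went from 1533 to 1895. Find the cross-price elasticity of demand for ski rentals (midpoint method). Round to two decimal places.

ΔQ_x = 1895 − 1533 = 362; ΔP_y = 15 − 18 = -3.
Midpoints: P̄_y = 16.50, Q̄_x = 1714.0.
ε_xy = (ΔQ_x/ΔP_y)(P̄_y/Q̄_x) = (362/-3)(16.50/1714.0).

-1.16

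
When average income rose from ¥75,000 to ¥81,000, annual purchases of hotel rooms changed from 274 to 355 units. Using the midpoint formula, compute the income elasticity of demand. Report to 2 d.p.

ΔQ = 81, ΔI = 6000. Midpoints: Ī = 78,000, Q̄ = 314.5.
ε_I = (ΔQ/ΔI)(Ī/Q̄) = (81/6000)(78000/314.5).

3.35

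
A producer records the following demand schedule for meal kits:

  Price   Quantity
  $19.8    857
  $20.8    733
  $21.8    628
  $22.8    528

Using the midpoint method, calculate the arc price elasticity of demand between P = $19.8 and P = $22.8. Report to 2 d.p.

-3.37

At P = 19.8, Q = 857; at P = 22.8, Q = 528.
ΔQ = -329, ΔP = 3.0. Midpoints: P̄ = 21.30, Q̄ = 692.5.
ε = (ΔQ/ΔP)(P̄/Q̄) = (-329/3.0)(21.30/692.5).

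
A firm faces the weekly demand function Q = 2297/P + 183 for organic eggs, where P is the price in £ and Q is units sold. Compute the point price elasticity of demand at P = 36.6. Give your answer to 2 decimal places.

-0.26

At P = 36.6, Q = 245.760.
dQ/dP = −2297/P² = -1.715.
ε = (dQ/dP)(P/Q) = (-1.715)(36.6/245.760).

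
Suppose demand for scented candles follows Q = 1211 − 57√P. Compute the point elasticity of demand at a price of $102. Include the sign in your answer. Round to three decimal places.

-0.453

At P = 102, Q = 635.328.
dQ/dP = −57/(2√P) = -2.822.
ε = (dQ/dP)(P/Q) = (-2.822)(102/635.328).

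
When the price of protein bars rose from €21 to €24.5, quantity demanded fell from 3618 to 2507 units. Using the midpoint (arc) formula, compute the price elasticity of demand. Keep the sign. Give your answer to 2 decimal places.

-2.36

ΔQ = 2507 − 3618 = -1111; ΔP = 24.5 − 21 = 3.5.
Midpoints: P̄ = 22.75, Q̄ = 3062.5.
ε = (ΔQ/ΔP)(P̄/Q̄) = (-1111/3.5)(22.75/3062.5).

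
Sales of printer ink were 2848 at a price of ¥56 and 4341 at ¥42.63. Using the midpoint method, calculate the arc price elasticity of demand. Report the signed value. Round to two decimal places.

-1.53

ΔQ = 4341 − 2848 = 1493; ΔP = 42.63 − 56 = -13.37.
Midpoints: P̄ = 49.31, Q̄ = 3594.5.
ε = (ΔQ/ΔP)(P̄/Q̄) = (1493/-13.37)(49.31/3594.5).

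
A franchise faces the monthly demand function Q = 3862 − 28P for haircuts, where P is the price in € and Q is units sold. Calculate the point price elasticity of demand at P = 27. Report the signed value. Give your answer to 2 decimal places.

-0.24

At P = 27, Q = 3106.
dQ/dP = −28.
ε = (dQ/dP)(P/Q) = (-28)(27/3106).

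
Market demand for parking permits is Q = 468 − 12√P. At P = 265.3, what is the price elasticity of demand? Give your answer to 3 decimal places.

-0.359

At P = 265.3, Q = 272.544.
dQ/dP = −12/(2√P) = -0.368.
ε = (dQ/dP)(P/Q) = (-0.368)(265.3/272.544).
|ε| < 1, so demand is inelastic at this price.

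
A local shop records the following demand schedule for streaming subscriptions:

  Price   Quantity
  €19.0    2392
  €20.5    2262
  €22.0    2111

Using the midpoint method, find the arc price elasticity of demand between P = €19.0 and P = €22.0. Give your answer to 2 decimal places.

At P = 19.0, Q = 2392; at P = 22.0, Q = 2111.
ΔQ = -281, ΔP = 3.0. Midpoints: P̄ = 20.50, Q̄ = 2251.5.
ε = (ΔQ/ΔP)(P̄/Q̄) = (-281/3.0)(20.50/2251.5).

-0.85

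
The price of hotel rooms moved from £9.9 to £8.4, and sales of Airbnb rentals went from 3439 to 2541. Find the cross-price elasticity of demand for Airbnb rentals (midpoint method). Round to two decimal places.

ΔQ_x = 2541 − 3439 = -898; ΔP_y = 8.4 − 9.9 = -1.5.
Midpoints: P̄_y = 9.15, Q̄_x = 2990.0.
ε_xy = (ΔQ_x/ΔP_y)(P̄_y/Q̄_x) = (-898/-1.5)(9.15/2990.0).

1.83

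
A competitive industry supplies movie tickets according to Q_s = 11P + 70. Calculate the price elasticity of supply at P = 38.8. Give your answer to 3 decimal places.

0.859

At P = 38.8, Q_s = 496.80.
dQ_s/dP = 11.
ε_s = (dQ_s/dP)(P/Q_s) = (11)(38.8/496.80).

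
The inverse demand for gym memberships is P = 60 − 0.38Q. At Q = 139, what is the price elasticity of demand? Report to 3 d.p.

At Q = 139, P = 60 − 0.38(139) = 7.18.
dP/dQ = −0.38, so dQ/dP = 1/(−0.38) = -2.632.
ε = (dQ/dP)(P/Q) = (-2.632)(7.18/139).

-0.136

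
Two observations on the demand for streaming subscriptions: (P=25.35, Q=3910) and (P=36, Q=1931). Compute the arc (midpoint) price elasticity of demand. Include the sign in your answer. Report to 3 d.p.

ΔQ = 1931 − 3910 = -1979; ΔP = 36 − 25.35 = 10.65.
Midpoints: P̄ = 30.68, Q̄ = 2920.5.
ε = (ΔQ/ΔP)(P̄/Q̄) = (-1979/10.65)(30.68/2920.5).

-1.952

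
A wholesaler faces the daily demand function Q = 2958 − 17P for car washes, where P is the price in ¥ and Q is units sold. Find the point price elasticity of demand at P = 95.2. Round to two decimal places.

At P = 95.2, Q = 1339.600.
dQ/dP = −17.
ε = (dQ/dP)(P/Q) = (-17)(95.2/1339.600).

-1.21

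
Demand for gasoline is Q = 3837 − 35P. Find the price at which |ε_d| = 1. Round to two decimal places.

54.81

For linear demand Q = a − bP, ε = −bP/(a − bP). |ε| = 1 when bP = a − bP, i.e. P = a/(2b).
P = 3837/(2·35) = 3837/70 = 54.8143.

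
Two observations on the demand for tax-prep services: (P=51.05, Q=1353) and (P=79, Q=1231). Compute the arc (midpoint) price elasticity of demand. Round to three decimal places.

ΔQ = 1231 − 1353 = -122; ΔP = 79 − 51.05 = 27.95.
Midpoints: P̄ = 65.03, Q̄ = 1292.0.
ε = (ΔQ/ΔP)(P̄/Q̄) = (-122/27.95)(65.03/1292.0).

-0.220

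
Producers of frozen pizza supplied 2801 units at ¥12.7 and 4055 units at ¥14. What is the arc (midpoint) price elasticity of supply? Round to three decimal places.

ΔQ = 4055 − 2801 = 1254; ΔP = 14 − 12.7 = 1.3.
Midpoints: P̄ = 13.35, Q̄ = 3428.0.
ε_s = (ΔQ/ΔP)(P̄/Q̄) = (1254/1.3)(13.35/3428.0).

3.757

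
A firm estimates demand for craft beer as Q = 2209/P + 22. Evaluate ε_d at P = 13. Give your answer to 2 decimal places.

-0.89

At P = 13, Q = 191.923.
dQ/dP = −2209/P² = -13.071.
ε = (dQ/dP)(P/Q) = (-13.071)(13/191.923).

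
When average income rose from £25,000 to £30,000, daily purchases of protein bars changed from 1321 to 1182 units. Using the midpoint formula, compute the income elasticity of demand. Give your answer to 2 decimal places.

-0.61

ΔQ = -139, ΔI = 5000. Midpoints: Ī = 27,500, Q̄ = 1251.5.
ε_I = (ΔQ/ΔI)(Ī/Q̄) = (-139/5000)(27500/1251.5).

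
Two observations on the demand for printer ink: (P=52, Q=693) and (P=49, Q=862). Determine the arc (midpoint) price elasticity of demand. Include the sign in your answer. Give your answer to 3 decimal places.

ΔQ = 862 − 693 = 169; ΔP = 49 − 52 = -3.
Midpoints: P̄ = 50.50, Q̄ = 777.5.
ε = (ΔQ/ΔP)(P̄/Q̄) = (169/-3)(50.50/777.5).

-3.659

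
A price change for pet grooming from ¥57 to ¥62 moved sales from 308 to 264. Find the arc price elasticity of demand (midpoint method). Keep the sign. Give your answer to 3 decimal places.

-1.831

ΔQ = 264 − 308 = -44; ΔP = 62 − 57 = 5.
Midpoints: P̄ = 59.50, Q̄ = 286.0.
ε = (ΔQ/ΔP)(P̄/Q̄) = (-44/5)(59.50/286.0).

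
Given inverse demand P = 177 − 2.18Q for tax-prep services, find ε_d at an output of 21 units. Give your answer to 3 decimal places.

-2.866

At Q = 21, P = 177 − 2.18(21) = 131.22.
dP/dQ = −2.18, so dQ/dP = 1/(−2.18) = -0.459.
ε = (dQ/dP)(P/Q) = (-0.459)(131.22/21).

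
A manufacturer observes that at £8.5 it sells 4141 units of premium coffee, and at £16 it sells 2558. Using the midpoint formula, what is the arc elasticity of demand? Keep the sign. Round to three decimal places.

-0.772

ΔQ = 2558 − 4141 = -1583; ΔP = 16 − 8.5 = 7.5.
Midpoints: P̄ = 12.25, Q̄ = 3349.5.
ε = (ΔQ/ΔP)(P̄/Q̄) = (-1583/7.5)(12.25/3349.5).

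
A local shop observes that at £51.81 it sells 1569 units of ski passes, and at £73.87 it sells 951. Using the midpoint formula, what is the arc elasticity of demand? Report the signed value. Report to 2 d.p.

ΔQ = 951 − 1569 = -618; ΔP = 73.87 − 51.81 = 22.06.
Midpoints: P̄ = 62.84, Q̄ = 1260.0.
ε = (ΔQ/ΔP)(P̄/Q̄) = (-618/22.06)(62.84/1260.0).

-1.40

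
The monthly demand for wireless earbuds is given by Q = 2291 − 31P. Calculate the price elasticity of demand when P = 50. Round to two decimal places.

At P = 50, Q = 741.
dQ/dP = −31.
ε = (dQ/dP)(P/Q) = (-31)(50/741).
|ε| > 1, so demand is elastic at this price.

-2.09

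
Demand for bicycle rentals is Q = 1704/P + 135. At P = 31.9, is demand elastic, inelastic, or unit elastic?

Q = 188.417, dQ/dP = -1.675.
ε = (dQ/dP)(P/Q) ≈ -0.284.
|ε| = 0.28 < 1.

inelastic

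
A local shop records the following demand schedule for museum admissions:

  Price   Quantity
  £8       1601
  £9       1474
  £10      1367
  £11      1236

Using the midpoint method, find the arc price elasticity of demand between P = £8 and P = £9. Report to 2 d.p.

At P = 8, Q = 1601; at P = 9, Q = 1474.
ΔQ = -127, ΔP = 1. Midpoints: P̄ = 8.50, Q̄ = 1537.5.
ε = (ΔQ/ΔP)(P̄/Q̄) = (-127/1)(8.50/1537.5).

-0.70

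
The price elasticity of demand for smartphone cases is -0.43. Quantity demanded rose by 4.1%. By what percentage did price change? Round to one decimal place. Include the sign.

-9.5%

%ΔP ≈ %ΔQ / ε = (4.1%)/(-0.43) = -9.53%.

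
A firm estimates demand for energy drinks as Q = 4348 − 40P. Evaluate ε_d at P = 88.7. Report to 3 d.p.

-4.435

At P = 88.7, Q = 800.
dQ/dP = −40.
ε = (dQ/dP)(P/Q) = (-40)(88.7/800).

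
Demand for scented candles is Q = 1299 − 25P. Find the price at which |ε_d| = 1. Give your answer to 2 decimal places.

For linear demand Q = a − bP, ε = −bP/(a − bP). |ε| = 1 when bP = a − bP, i.e. P = a/(2b).
P = 1299/(2·25) = 1299/50 = 25.9800.

25.98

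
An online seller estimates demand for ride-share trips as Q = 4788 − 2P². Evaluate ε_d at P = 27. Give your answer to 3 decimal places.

At P = 27, Q = 3330.
dQ/dP = −4P = -108.
ε = (dQ/dP)(P/Q) = (-108)(27/3330).

-0.876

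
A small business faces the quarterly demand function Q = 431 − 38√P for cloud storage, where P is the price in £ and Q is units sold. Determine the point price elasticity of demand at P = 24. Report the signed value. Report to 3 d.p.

-0.380

At P = 24, Q = 244.839.
dQ/dP = −38/(2√P) = -3.878.
ε = (dQ/dP)(P/Q) = (-3.878)(24/244.839).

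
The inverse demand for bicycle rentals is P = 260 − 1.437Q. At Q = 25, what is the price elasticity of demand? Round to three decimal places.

At Q = 25, P = 260 − 1.437(25) = 224.07.
dP/dQ = −1.437, so dQ/dP = 1/(−1.437) = -0.696.
ε = (dQ/dP)(P/Q) = (-0.696)(224.07/25).

-6.237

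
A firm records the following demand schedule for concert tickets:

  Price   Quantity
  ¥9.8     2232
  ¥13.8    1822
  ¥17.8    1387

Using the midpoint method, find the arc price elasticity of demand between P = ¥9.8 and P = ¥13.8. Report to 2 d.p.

At P = 9.8, Q = 2232; at P = 13.8, Q = 1822.
ΔQ = -410, ΔP = 4.0. Midpoints: P̄ = 11.80, Q̄ = 2027.0.
ε = (ΔQ/ΔP)(P̄/Q̄) = (-410/4.0)(11.80/2027.0).

-0.60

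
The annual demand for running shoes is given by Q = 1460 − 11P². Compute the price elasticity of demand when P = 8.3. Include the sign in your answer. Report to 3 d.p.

-2.158

At P = 8.3, Q = 702.210.
dQ/dP = −22P = -182.600.
ε = (dQ/dP)(P/Q) = (-182.600)(8.3/702.210).
|ε| > 1, so demand is elastic at this price.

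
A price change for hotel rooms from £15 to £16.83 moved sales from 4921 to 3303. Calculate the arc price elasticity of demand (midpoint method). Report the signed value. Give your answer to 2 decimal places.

ΔQ = 3303 − 4921 = -1618; ΔP = 16.83 − 15 = 1.83.
Midpoints: P̄ = 15.91, Q̄ = 4112.0.
ε = (ΔQ/ΔP)(P̄/Q̄) = (-1618/1.83)(15.91/4112.0).

-3.42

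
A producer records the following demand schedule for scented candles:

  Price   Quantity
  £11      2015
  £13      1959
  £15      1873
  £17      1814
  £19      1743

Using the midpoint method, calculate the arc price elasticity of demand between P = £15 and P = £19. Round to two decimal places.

-0.31

At P = 15, Q = 1873; at P = 19, Q = 1743.
ΔQ = -130, ΔP = 4. Midpoints: P̄ = 17.00, Q̄ = 1808.0.
ε = (ΔQ/ΔP)(P̄/Q̄) = (-130/4)(17.00/1808.0).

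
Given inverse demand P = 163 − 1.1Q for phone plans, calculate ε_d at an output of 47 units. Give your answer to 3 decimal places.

-2.153

At Q = 47, P = 163 − 1.1(47) = 111.30.
dP/dQ = −1.1, so dQ/dP = 1/(−1.1) = -0.909.
ε = (dQ/dP)(P/Q) = (-0.909)(111.30/47).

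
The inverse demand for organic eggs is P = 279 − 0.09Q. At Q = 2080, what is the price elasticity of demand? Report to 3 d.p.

-0.490

At Q = 2080, P = 279 − 0.09(2080) = 91.80.
dP/dQ = −0.09, so dQ/dP = 1/(−0.09) = -11.111.
ε = (dQ/dP)(P/Q) = (-11.111)(91.80/2080).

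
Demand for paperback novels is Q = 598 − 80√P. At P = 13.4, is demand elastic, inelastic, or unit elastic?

inelastic

Q = 305.152, dQ/dP = -10.927.
ε = (dQ/dP)(P/Q) ≈ -0.480.
|ε| = 0.48 < 1.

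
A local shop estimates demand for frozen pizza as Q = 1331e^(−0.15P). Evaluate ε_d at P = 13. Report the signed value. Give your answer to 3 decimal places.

At P = 13, Q = 189.367.
dQ/dP = −0.15·1331e^(−0.15P) = −0.15Q = -28.405.
ε = (dQ/dP)(P/Q) = (-28.405)(13/189.367).
|ε| > 1, so demand is elastic at this price.

-1.950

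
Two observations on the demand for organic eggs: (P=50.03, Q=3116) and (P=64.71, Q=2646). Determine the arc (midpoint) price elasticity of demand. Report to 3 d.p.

ΔQ = 2646 − 3116 = -470; ΔP = 64.71 − 50.03 = 14.68.
Midpoints: P̄ = 57.37, Q̄ = 2881.0.
ε = (ΔQ/ΔP)(P̄/Q̄) = (-470/14.68)(57.37/2881.0).

-0.638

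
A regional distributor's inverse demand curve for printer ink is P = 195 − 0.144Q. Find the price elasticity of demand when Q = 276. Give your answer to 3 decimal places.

At Q = 276, P = 195 − 0.144(276) = 155.26.
dP/dQ = −0.144, so dQ/dP = 1/(−0.144) = -6.944.
ε = (dQ/dP)(P/Q) = (-6.944)(155.26/276).

-3.906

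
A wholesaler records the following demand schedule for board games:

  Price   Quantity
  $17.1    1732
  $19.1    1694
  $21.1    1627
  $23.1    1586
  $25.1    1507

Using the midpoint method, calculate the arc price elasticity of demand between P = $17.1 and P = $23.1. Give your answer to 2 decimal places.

-0.29

At P = 17.1, Q = 1732; at P = 23.1, Q = 1586.
ΔQ = -146, ΔP = 6.0. Midpoints: P̄ = 20.10, Q̄ = 1659.0.
ε = (ΔQ/ΔP)(P̄/Q̄) = (-146/6.0)(20.10/1659.0).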